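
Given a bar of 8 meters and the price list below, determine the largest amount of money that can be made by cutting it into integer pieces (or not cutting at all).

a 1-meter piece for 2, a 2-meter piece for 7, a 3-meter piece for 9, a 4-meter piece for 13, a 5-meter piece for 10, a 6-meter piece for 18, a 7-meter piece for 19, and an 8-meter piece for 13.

Build r[k] bottom-up: r[k] = max over allowed piece i of (p[i] + r[k−i]).
r[1] = 2
r[2] = max(2+2, 7+0) = 7
r[3] = max(2+7, 7+2, 9+0) = 9
r[4] = max(2+9, 7+7, 9+2, 13+0) = 14
r[5] = max(2+14, 7+9, 9+7, 13+2, 10+0) = 16
r[6] = max(2+16, 7+14, 9+9, 13+7, 10+2, 18+0) = 21
r[7] = max(2+21, 7+16, 9+14, …, 18+2, 19+0) = 23
r[8] = max(2+23, 7+21, 9+16, …, 19+2, 13+0) = 28
One optimal cutting: 2 + 2 + 2 + 2 → 7 + 7 + 7 + 7 = 28.

28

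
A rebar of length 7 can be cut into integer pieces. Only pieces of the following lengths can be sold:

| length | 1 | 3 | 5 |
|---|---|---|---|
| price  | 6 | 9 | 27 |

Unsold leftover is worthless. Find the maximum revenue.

Build best[k] bottom-up: best[k] = max over allowed piece i of (p[i] + best[k−i]).
best[1] = 6
best[2] = 12  (first piece 1, then best[1]=6)
best[3] = max(6+12, 9+0) = 18
best[4] = max(6+18, 9+6) = 24
best[5] = max(6+24, 9+12, 27+0) = 30
best[6] = max(6+30, 9+18, 27+6) = 36
best[7] = max(6+36, 9+24, 27+12) = 42
One optimal cutting: 1 + 1 + 1 + 1 + 1 + 1 + 1 → ₹42.

42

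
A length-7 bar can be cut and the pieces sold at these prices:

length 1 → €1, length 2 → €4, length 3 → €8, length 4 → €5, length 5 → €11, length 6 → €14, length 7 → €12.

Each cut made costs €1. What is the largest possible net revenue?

Consider every possible first cut. net[k] is the best of p[i]+net[k−i] over all sellable i≤k, charging 1 whenever i<k.
net[1] = 1
net[2] = max(1+1-1, 4+0) = 4
net[3] = max(1+4-1, 4+1-1, 8+0) = 8
net[4] = max(1+8-1, 4+4-1, 8+1-1, 5+0) = 8
net[5] = max(1+8-1, 4+8-1, 8+4-1, 5+1-1, 11+0) = 11
net[6] = max(1+11-1, 4+8-1, 8+8-1, 5+4-1, 11+1-1, 14+0) = 15
net[7] = max(1+15-1, 4+11-1, 8+8-1, …, 14+1-1, 12+0) = 15
One optimal plan: pieces 3 + 3 + 1 (2 cuts) → €17 − €2 = €15.

15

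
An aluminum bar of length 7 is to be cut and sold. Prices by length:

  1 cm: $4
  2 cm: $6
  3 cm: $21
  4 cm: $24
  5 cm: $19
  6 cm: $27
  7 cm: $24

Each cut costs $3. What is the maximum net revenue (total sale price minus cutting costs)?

42

Let r[k] be the best obtainable value from length k. For each k, try every first piece i and keep the best of price[i] + r[k−i] minus the 3 cut fee when i<k.
r[1] = 4
r[2] = max(4+4-3, 6+0) = 6
r[3] = max(4+6-3, 6+4-3, 21+0) = 21
r[4] = max(4+21-3, 6+6-3, 21+4-3, 24+0) = 24
r[5] = max(4+24-3, 6+21-3, 21+6-3, 24+4-3, 19+0) = 25
r[6] = max(4+25-3, 6+24-3, 21+21-3, 24+6-3, 19+4-3, 27+0) = 39
r[7] = max(4+39-3, 6+25-3, 21+24-3, …, 27+4-3, 24+0) = 42
One optimal plan: pieces 4 + 3 (1 cut) → $45 − $3 = $42.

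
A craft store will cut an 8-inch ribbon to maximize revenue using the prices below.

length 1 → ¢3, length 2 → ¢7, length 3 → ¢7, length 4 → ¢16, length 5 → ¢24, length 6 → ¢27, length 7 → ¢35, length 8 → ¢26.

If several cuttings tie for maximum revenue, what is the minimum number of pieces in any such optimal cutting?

2

Build r[k] bottom-up: r[k] = max over allowed piece i of (p[i] + r[k−i]).
r[1] = 3
r[2] = 7
r[3] = 10  (first piece 1, then r[2]=7)
r[4] = 16
r[5] = 24
r[6] = 27  (first piece 1, then r[5]=24)
r[7] = 35
r[8] = 38  (first piece 1, then r[7]=35)
Maximum revenue is ¢38.
Now minimize piece count subject to staying optimal: for each k, pieces[k] = 1 + min over i with p[i]+r[k−i]=r[k] of pieces[k−i].
pieces[5] = 1
pieces[6] = 1
pieces[7] = 1
pieces[8] = 2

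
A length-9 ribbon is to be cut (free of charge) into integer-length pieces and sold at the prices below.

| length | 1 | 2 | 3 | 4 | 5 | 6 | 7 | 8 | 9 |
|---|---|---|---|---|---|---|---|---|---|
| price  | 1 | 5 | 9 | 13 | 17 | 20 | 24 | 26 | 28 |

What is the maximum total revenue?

30

Build v[k] bottom-up: v[k] = max over allowed piece i of (p[i] + v[k−i]).
v[1] = 1
v[2] = max(1+1, 5+0) = 5
v[3] = max(1+5, 5+1, 9+0) = 9
v[4] = max(1+9, 5+5, 9+1, 13+0) = 13
v[5] = max(1+13, 5+9, 9+5, 13+1, 17+0) = 17
v[6] = max(1+17, 5+13, 9+9, 13+5, 17+1, 20+0) = 20
v[7] = max(1+20, 5+17, 9+13, …, 20+1, 24+0) = 24
v[8] = max(1+24, 5+20, 9+17, …, 24+1, 26+0) = 26
v[9] = max(1+26, 5+24, 9+20, …, 26+1, 28+0) = 30
One optimal cutting: 5 + 4 → ¢17 + ¢13 = ¢30.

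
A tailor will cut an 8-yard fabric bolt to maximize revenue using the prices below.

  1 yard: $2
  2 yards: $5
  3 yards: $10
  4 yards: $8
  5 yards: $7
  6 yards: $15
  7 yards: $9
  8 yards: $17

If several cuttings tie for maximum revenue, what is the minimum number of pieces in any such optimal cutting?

3

Let r[k] be the best obtainable value from length k. For each k, try every first piece i and keep the best of price[i] + r[k−i].
r[1] = 2
r[2] = max(2+2, 5+0) = 5
r[3] = max(2+5, 5+2, 10+0) = 10
r[4] = max(2+10, 5+5, 10+2, 8+0) = 12
r[5] = max(2+12, 5+10, 10+5, 8+2, 7+0) = 15
r[6] = max(2+15, 5+12, 10+10, 8+5, 7+2, 15+0) = 20
r[7] = max(2+20, 5+15, 10+12, …, 15+2, 9+0) = 22
r[8] = max(2+22, 5+20, 10+15, …, 9+2, 17+0) = 25
Maximum revenue is $25.
Now minimize piece count subject to staying optimal: for each k, pieces[k] = 1 + min over i with p[i]+r[k−i]=r[k] of pieces[k−i].
pieces[5] = 2
pieces[6] = 2
pieces[7] = 3
pieces[8] = 3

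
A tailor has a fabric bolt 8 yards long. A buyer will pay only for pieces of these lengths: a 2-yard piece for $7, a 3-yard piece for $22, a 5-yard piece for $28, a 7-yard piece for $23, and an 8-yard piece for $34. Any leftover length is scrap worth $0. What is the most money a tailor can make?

51

Let r[k] be the best obtainable value from length k. For each k, try every first piece i and keep the best of price[i] + r[k−i].
r[1] = 0
r[2] = 7
r[3] = max(7+0, 22+0) = 22
r[4] = max(7+7, 22+0) = 22
r[5] = max(7+22, 22+7, 28+0) = 29
r[6] = max(7+22, 22+22, 28+0) = 44
r[7] = max(7+29, 22+22, 28+7, 23+0) = 44
r[8] = max(7+44, 22+29, 28+22, 23+0, 34+0) = 51
One optimal cutting: 3 + 3 + 2 → $51.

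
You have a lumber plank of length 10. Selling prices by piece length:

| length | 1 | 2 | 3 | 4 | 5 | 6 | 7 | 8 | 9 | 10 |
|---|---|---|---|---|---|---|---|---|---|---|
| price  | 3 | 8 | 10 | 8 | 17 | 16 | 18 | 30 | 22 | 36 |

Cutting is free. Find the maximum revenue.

Let R[k] be the best obtainable value from length k. For each k, try every first piece i and keep the best of price[i] + R[k−i].
R[1] = 3
R[2] = 8
R[3] = 11  (first piece 1, then R[2]=8)
R[4] = 16  (first piece 2, then R[2]=8)
R[5] = 19  (first piece 1, then R[4]=16)
R[6] = 24  (first piece 2, then R[4]=16)
R[7] = 27  (first piece 1, then R[6]=24)
R[8] = 32  (first piece 2, then R[6]=24)
R[9] = 35  (first piece 1, then R[8]=32)
R[10] = 40  (first piece 2, then R[8]=32)
One optimal cutting: 2 + 2 + 2 + 2 + 2 → $8 + $8 + $8 + $8 + $8 = $40.

40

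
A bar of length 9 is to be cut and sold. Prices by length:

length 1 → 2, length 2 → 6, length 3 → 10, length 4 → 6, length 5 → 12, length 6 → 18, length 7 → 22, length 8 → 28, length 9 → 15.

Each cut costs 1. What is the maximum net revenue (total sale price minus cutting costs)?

Build r[k] bottom-up: r[k] = max over allowed piece i of (p[i] + r[k−i]) − 1 per cut.
r[1] = 2
r[2] = max(2+2-1, 6+0) = 6
r[3] = max(2+6-1, 6+2-1, 10+0) = 10
r[4] = max(2+10-1, 6+6-1, 10+2-1, 6+0) = 11
r[5] = max(2+11-1, 6+10-1, 10+6-1, 6+2-1, 12+0) = 15
r[6] = max(2+15-1, 6+11-1, 10+10-1, 6+6-1, 12+2-1, 18+0) = 19
r[7] = max(2+19-1, 6+15-1, 10+11-1, …, 18+2-1, 22+0) = 22
r[8] = max(2+22-1, 6+19-1, 10+15-1, …, 22+2-1, 28+0) = 28
r[9] = max(2+28-1, 6+22-1, 10+19-1, …, 28+2-1, 15+0) = 29
One optimal plan: pieces 8 + 1 (1 cut) → 30 − 1 = 29.

29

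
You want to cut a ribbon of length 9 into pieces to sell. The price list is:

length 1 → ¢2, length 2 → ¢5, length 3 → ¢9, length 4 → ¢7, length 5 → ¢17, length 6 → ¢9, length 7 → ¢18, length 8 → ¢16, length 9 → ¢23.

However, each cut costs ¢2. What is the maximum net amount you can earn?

Consider every possible first cut. net[k] is the best of p[i]+net[k−i] over all sellable i≤k, charging 2 whenever i<k.
net[1] = 2
net[2] = max(2+2-2, 5+0) = 5
net[3] = max(2+5-2, 5+2-2, 9+0) = 9
net[4] = max(2+9-2, 5+5-2, 9+2-2, 7+0) = 9
net[5] = max(2+9-2, 5+9-2, 9+5-2, 7+2-2, 17+0) = 17
net[6] = max(2+17-2, 5+9-2, 9+9-2, 7+5-2, 17+2-2, 9+0) = 17
net[7] = max(2+17-2, 5+17-2, 9+9-2, …, 9+2-2, 18+0) = 20
net[8] = max(2+20-2, 5+17-2, 9+17-2, …, 18+2-2, 16+0) = 24
net[9] = max(2+24-2, 5+20-2, 9+17-2, …, 16+2-2, 23+0) = 24
One optimal plan: pieces 5 + 3 + 1 (2 cuts) → ¢28 − ¢4 = ¢24.

24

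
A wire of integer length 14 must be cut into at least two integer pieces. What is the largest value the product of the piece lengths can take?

162

Let g[k] be the best product for length k (with at least one cut). For each first piece i, the rest contributes max(k−i, g[k−i]).
g[2] = 1·max(1,0) = 1·1 = 1
g[3] = max(1·2, 2·1) = 2
g[4] = max(1·3, 2·2, 3·1) = 4
g[5] = max(1·4, 2·3, 3·2, 4·1) = 6
g[6] = max(1·6, 2·4, 3·3, 4·2, 5·1) = 9
g[7] = max(1·9, 2·6, 3·4, 4·3, 5·2, 6·1) = 12
g[8] = max(1·12, 2·9, 3·6, …, 6·2, 7·1) = 18
g[9] = max(1·18, 2·12, 3·9, …, 7·2, 8·1) = 27
g[10] = max(1·27, 2·18, 3·12, …, 8·2, 9·1) = 36
g[11] = max(1·36, 2·27, 3·18, …, 9·2, 10·1) = 54
g[12] = max(1·54, 2·36, 3·27, …, 10·2, 11·1) = 81
g[13] = max(1·81, 2·54, 3·36, …, 11·2, 12·1) = 108
g[14] = max(1·108, 2·81, 3·54, …, 12·2, 13·1) = 162
One optimal split: 3 + 3 + 3 + 3 + 2; product 3·3·3·3·2 = 162.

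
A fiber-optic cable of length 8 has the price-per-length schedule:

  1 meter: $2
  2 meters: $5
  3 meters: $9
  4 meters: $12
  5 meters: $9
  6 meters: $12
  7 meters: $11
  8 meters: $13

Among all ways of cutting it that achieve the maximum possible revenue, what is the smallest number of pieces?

2

Consider every possible first cut. r[k] is the best of p[i]+r[k−i] over all sellable i≤k.
r[1] = 2
r[2] = 5
r[3] = 9
r[4] = 12
r[5] = 14  (first piece 1, then r[4]=12)
r[6] = 18  (first piece 3, then r[3]=9)
r[7] = 21  (first piece 3, then r[4]=12)
r[8] = 24  (first piece 4, then r[4]=12)
Maximum revenue is $24.
Now minimize piece count subject to staying optimal: for each k, pieces[k] = 1 + min over i with p[i]+r[k−i]=r[k] of pieces[k−i].
pieces[5] = 2
pieces[6] = 2
pieces[7] = 2
pieces[8] = 2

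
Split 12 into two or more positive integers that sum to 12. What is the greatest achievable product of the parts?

81

Define P[k] = max over 1≤i<k of i · max(k−i, P[k−i]); the inner max lets the remainder stay uncut if that's better.
Small cases: P[2]=1, P[3]=2, P[4]=4.
P[5] = 2*max(3,2) = 2*3 = 6
P[6] = 3*max(3,2) = 3*3 = 9
P[7] = 2*max(5,6) = 2*6 = 12
P[8] = 2*max(6,9) = 2*9 = 18
P[9] = 3*max(6,9) = 3*9 = 27
P[10] = 2*max(8,18) = 2*18 = 36
P[11] = 2*max(9,27) = 2*27 = 54
P[12] = 3*max(9,27) = 3*27 = 81
One optimal split: 3 + 3 + 3 + 3; product 3*3*3*3 = 81.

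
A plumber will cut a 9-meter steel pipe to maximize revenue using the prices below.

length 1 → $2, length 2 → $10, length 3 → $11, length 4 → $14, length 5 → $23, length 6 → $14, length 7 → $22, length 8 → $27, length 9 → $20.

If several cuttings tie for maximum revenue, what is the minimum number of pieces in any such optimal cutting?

Let r[k] be the best obtainable value from length k. For each k, try every first piece i and keep the best of price[i] + r[k−i].
r[1] = 2
r[2] = max(2+2, 10+0) = 10
r[3] = max(2+10, 10+2, 11+0) = 12
r[4] = max(2+12, 10+10, 11+2, 14+0) = 20
r[5] = max(2+20, 10+12, 11+10, 14+2, 23+0) = 23
r[6] = max(2+23, 10+20, 11+12, 14+10, 23+2, 14+0) = 30
r[7] = max(2+30, 10+23, 11+20, …, 14+2, 22+0) = 33
r[8] = max(2+33, 10+30, 11+23, …, 22+2, 27+0) = 40
r[9] = max(2+40, 10+33, 11+30, …, 27+2, 20+0) = 43
Maximum revenue is $43.
Now minimize piece count subject to staying optimal: for each k, pieces[k] = 1 + min over i with p[i]+r[k−i]=r[k] of pieces[k−i].
pieces[6] = 3
pieces[7] = 2
pieces[8] = 4
pieces[9] = 3

3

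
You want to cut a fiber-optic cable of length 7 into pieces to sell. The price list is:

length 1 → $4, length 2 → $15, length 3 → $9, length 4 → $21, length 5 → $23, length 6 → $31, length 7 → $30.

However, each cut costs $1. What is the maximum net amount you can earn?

46

Let net[k] be the best obtainable value from length k. For each k, try every first piece i and keep the best of price[i] + net[k−i] minus the 1 cut fee when i<k.
net[1] = 4
net[2] = 15
net[3] = 18  (first piece 1, then net[2]=15)
net[4] = 29  (first piece 2, then net[2]=15)
net[5] = 32  (first piece 1, then net[4]=29)
net[6] = 43  (first piece 2, then net[4]=29)
net[7] = 46  (first piece 1, then net[6]=43)
One optimal plan: pieces 2 + 2 + 2 + 1 (3 cuts) → $49 − $3 = $46.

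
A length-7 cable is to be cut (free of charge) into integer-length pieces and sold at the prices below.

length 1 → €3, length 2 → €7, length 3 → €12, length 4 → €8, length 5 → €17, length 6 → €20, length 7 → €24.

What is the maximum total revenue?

Let r[k] be the best obtainable value from length k. For each k, try every first piece i and keep the best of price[i] + r[k−i].
r[1] = 3
r[2] = max(3+3, 7+0) = 7
r[3] = max(3+7, 7+3, 12+0) = 12
r[4] = max(3+12, 7+7, 12+3, 8+0) = 15
r[5] = max(3+15, 7+12, 12+7, 8+3, 17+0) = 19
r[6] = max(3+19, 7+15, 12+12, 8+7, 17+3, 20+0) = 24
r[7] = max(3+24, 7+19, 12+15, …, 20+3, 24+0) = 27
One optimal cutting: 3 + 3 + 1 → €12 + €12 + €3 = €27.

27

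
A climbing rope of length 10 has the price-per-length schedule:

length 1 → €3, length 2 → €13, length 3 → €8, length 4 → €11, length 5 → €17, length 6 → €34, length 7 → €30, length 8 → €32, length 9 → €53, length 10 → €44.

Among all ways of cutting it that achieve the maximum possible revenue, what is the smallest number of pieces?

Consider every possible first cut. r[k] is the best of p[i]+r[k−i] over all sellable i≤k.
r[1] = 3
r[2] = 13
r[3] = 16  (first piece 1, then r[2]=13)
r[4] = 26  (first piece 2, then r[2]=13)
r[5] = 29  (first piece 1, then r[4]=26)
r[6] = 39  (first piece 2, then r[4]=26)
r[7] = 42  (first piece 1, then r[6]=39)
r[8] = 52  (first piece 2, then r[6]=39)
r[9] = 55  (first piece 1, then r[8]=52)
r[10] = 65  (first piece 2, then r[8]=52)
Maximum revenue is €65.
Now minimize piece count subject to staying optimal: for each k, pieces[k] = 1 + min over i with p[i]+r[k−i]=r[k] of pieces[k−i].
pieces[7] = 4
pieces[8] = 4
pieces[9] = 5
pieces[10] = 5

5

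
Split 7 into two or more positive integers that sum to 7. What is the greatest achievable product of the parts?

Fill P[k] for k=2..7: at each k try every first piece i and multiply by the better of (k−i) uncut or P[k−i].
P[2] = 1×max(1,0) = 1×1 = 1
P[3] = 1×max(2,1) = 1×2 = 2
P[4] = 2×max(2,1) = 2×2 = 4
P[5] = 2×max(3,2) = 2×3 = 6
P[6] = 3×max(3,2) = 3×3 = 9
P[7] = 2×max(5,6) = 2×6 = 12
One optimal split: 3 + 2 + 2; product 3×2×2 = 12.

12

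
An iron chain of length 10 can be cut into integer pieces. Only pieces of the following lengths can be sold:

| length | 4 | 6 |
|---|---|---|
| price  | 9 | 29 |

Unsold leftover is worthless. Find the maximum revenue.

Build best[k] bottom-up: best[k] = max over allowed piece i of (p[i] + best[k−i]).
best[1] = 0
best[2] = 0
best[3] = 0
best[4] = 9
best[5] = 9
best[6] = max(9+0, 29+0) = 29
best[7] = max(9+0, 29+0) = 29
best[8] = max(9+9, 29+0) = 29
best[9] = max(9+9, 29+0) = 29
best[10] = max(9+29, 29+9) = 38
One optimal cutting: 6 + 4 → $38.

38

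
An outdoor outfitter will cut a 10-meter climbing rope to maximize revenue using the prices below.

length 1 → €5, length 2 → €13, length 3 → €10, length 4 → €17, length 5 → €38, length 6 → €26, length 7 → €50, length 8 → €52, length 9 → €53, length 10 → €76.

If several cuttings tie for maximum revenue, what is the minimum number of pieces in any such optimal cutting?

1

Let r[k] be the best obtainable value from length k. For each k, try every first piece i and keep the best of price[i] + r[k−i].
r[1] = 5
r[2] = 13
r[3] = 18  (first piece 1, then r[2]=13)
r[4] = 26  (first piece 2, then r[2]=13)
r[5] = 38
r[6] = 43  (first piece 1, then r[5]=38)
r[7] = 51  (first piece 2, then r[5]=38)
r[8] = 56  (first piece 1, then r[7]=51)
r[9] = 64  (first piece 2, then r[7]=51)
r[10] = 76  (first piece 5, then r[5]=38)
Maximum revenue is €76.
Now minimize piece count subject to staying optimal: for each k, pieces[k] = 1 + min over i with p[i]+r[k−i]=r[k] of pieces[k−i].
pieces[7] = 2
pieces[8] = 3
pieces[9] = 3
pieces[10] = 1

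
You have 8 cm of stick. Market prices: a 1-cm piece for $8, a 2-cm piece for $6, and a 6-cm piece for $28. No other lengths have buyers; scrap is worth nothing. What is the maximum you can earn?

64

Build best[k] bottom-up: best[k] = max over allowed piece i of (p[i] + best[k−i]).
best[1] = 8
best[2] = max(8+8, 6+0) = 16
best[3] = max(8+16, 6+8) = 24
best[4] = max(8+24, 6+16) = 32
best[5] = max(8+32, 6+24) = 40
best[6] = max(8+40, 6+32, 28+0) = 48
best[7] = max(8+48, 6+40, 28+8) = 56
best[8] = max(8+56, 6+48, 28+16) = 64
One optimal cutting: 1 + 1 + 1 + 1 + 1 + 1 + 1 + 1 → $64.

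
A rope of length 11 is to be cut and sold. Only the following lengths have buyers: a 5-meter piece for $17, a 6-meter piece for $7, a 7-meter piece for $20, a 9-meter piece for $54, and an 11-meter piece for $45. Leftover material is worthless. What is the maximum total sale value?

54

Consider every possible first cut. r[k] is the best of p[i]+r[k−i] over all sellable i≤k.
r[1] = 0
r[2] = 0
r[3] = 0
r[4] = 0
r[5] = 17
r[6] = max(17+0, 7+0) = 17
r[7] = max(17+0, 7+0, 20+0) = 20
r[8] = max(17+0, 7+0, 20+0) = 20
r[9] = max(17+0, 7+0, 20+0, 54+0) = 54
r[10] = max(17+17, 7+0, 20+0, 54+0) = 54
r[11] = max(17+17, 7+17, 20+0, 54+0, 45+0) = 54
One optimal cutting: pieces 9 with 2 meters of scrap → $54.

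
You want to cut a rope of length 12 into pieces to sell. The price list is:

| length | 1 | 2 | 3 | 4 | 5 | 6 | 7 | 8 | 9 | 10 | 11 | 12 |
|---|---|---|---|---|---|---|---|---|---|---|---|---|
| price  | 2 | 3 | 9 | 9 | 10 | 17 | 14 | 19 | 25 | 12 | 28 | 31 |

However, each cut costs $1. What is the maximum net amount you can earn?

Let v[k] be the best obtainable value from length k. For each k, try every first piece i and keep the best of price[i] + v[k−i] minus the 1 cut fee when i<k.
v[1] = 2
v[2] = max(2+2-1, 3+0) = 3
v[3] = max(2+3-1, 3+2-1, 9+0) = 9
v[4] = max(2+9-1, 3+3-1, 9+2-1, 9+0) = 10
v[5] = max(2+10-1, 3+9-1, 9+3-1, 9+2-1, 10+0) = 11
v[6] = max(2+11-1, 3+10-1, 9+9-1, 9+3-1, 10+2-1, 17+0) = 17
v[7] = max(2+17-1, 3+11-1, 9+10-1, …, 17+2-1, 14+0) = 18
v[8] = max(2+18-1, 3+17-1, 9+11-1, …, 14+2-1, 19+0) = 19
v[9] = max(2+19-1, 3+18-1, 9+17-1, …, 19+2-1, 25+0) = 25
v[10] = max(2+25-1, 3+19-1, 9+18-1, …, 25+2-1, 12+0) = 26
v[11] = max(2+26-1, 3+25-1, 9+19-1, …, 12+2-1, 28+0) = 28
v[12] = max(2+28-1, 3+26-1, 9+25-1, …, 28+2-1, 31+0) = 33
One optimal plan: pieces 3 + 3 + 3 + 3 (3 cuts) → $36 − $3 = $33.

33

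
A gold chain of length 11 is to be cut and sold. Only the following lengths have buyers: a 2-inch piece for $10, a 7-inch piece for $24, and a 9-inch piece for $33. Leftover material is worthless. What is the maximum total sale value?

50

Let f[k] be the best obtainable value from length k. For each k, try every first piece i and keep the best of price[i] + f[k−i].
f[1] = 0
f[2] = 10
f[3] = 10
f[4] = 20  (first piece 2, then f[2]=10)
f[5] = 20
f[6] = 30  (first piece 2, then f[4]=20)
f[7] = 30
f[8] = 40  (first piece 2, then f[6]=30)
f[9] = 40
f[10] = 50  (first piece 2, then f[8]=40)
f[11] = 50
One optimal cutting: pieces 2 + 2 + 2 + 2 + 2 with 1 inch of scrap → $50.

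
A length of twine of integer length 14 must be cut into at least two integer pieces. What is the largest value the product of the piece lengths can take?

Fill f[k] for k=2..14: at each k try every first piece i and multiply by the better of (k−i) uncut or f[k−i].
f[2] = 1*max(1,0) = 1*1 = 1
f[3] = max(1*2, 2*1) = 2
f[4] = max(1*3, 2*2, 3*1) = 4
f[5] = max(1*4, 2*3, 3*2, 4*1) = 6
f[6] = max(1*6, 2*4, 3*3, 4*2, 5*1) = 9
f[7] = max(1*9, 2*6, 3*4, 4*3, 5*2, 6*1) = 12
f[8] = max(1*12, 2*9, 3*6, …, 6*2, 7*1) = 18
f[9] = max(1*18, 2*12, 3*9, …, 7*2, 8*1) = 27
f[10] = max(1*27, 2*18, 3*12, …, 8*2, 9*1) = 36
f[11] = max(1*36, 2*27, 3*18, …, 9*2, 10*1) = 54
f[12] = max(1*54, 2*36, 3*27, …, 10*2, 11*1) = 81
f[13] = max(1*81, 2*54, 3*36, …, 11*2, 12*1) = 108
f[14] = max(1*108, 2*81, 3*54, …, 12*2, 13*1) = 162
One optimal split: 3 + 3 + 3 + 3 + 2; product 3*3*3*3*2 = 162.

162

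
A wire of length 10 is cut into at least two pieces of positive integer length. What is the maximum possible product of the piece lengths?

Let g[k] be the best product for length k (with at least one cut). For each first piece i, the rest contributes max(k−i, g[k−i]).
g[2] = 1×max(1,0) = 1×1 = 1
g[3] = max(1×2, 2×1) = 2
g[4] = max(1×3, 2×2, 3×1) = 4
g[5] = max(1×4, 2×3, 3×2, 4×1) = 6
g[6] = max(1×6, 2×4, 3×3, 4×2, 5×1) = 9
g[7] = max(1×9, 2×6, 3×4, 4×3, 5×2, 6×1) = 12
g[8] = max(1×12, 2×9, 3×6, …, 6×2, 7×1) = 18
g[9] = max(1×18, 2×12, 3×9, …, 7×2, 8×1) = 27
g[10] = max(1×27, 2×18, 3×12, …, 8×2, 9×1) = 36
One optimal split: 3 + 3 + 2 + 2; product 3×3×2×2 = 36.

36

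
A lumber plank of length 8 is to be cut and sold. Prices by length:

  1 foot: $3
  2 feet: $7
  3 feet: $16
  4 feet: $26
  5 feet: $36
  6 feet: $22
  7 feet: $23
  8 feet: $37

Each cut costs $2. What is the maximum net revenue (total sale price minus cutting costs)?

50

Build net[k] bottom-up: net[k] = max over allowed piece i of (p[i] + net[k−i]) − 2 per cut.
net[1] = 3
net[2] = max(3+3-2, 7+0) = 7
net[3] = max(3+7-2, 7+3-2, 16+0) = 16
net[4] = max(3+16-2, 7+7-2, 16+3-2, 26+0) = 26
net[5] = max(3+26-2, 7+16-2, 16+7-2, 26+3-2, 36+0) = 36
net[6] = max(3+36-2, 7+26-2, 16+16-2, 26+7-2, 36+3-2, 22+0) = 37
net[7] = max(3+37-2, 7+36-2, 16+26-2, …, 22+3-2, 23+0) = 41
net[8] = max(3+41-2, 7+37-2, 16+36-2, …, 23+3-2, 37+0) = 50
One optimal plan: pieces 5 + 3 (1 cut) → $52 − $2 = $50.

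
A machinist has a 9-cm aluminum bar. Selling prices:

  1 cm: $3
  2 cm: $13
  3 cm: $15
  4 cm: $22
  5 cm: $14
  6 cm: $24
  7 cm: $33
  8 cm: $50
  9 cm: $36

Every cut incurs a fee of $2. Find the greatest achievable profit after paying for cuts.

51

Consider every possible first cut. v[k] is the best of p[i]+v[k−i] over all sellable i≤k, charging 2 whenever i<k.
v[1] = 3
v[2] = 13
v[3] = 15
v[4] = 24  (first piece 2, then v[2]=13)
v[5] = 26  (first piece 2, then v[3]=15)
v[6] = 35  (first piece 2, then v[4]=24)
v[7] = 37  (first piece 2, then v[5]=26)
v[8] = 50
v[9] = 51  (first piece 1, then v[8]=50)
One optimal plan: pieces 8 + 1 (1 cut) → $53 − $2 = $51.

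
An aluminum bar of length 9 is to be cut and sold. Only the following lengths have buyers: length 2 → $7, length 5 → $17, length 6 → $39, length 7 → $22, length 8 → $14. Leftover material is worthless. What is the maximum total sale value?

Build r[k] bottom-up: r[k] = max over allowed piece i of (p[i] + r[k−i]).
r[1] = 0
r[2] = 7
r[3] = 7
r[4] = 14  (first piece 2, then r[2]=7)
r[5] = 17
r[6] = 39
r[7] = 39
r[8] = 46  (first piece 2, then r[6]=39)
r[9] = 46
One optimal cutting: pieces 6 + 2 with 1 cm of scrap → $46.

46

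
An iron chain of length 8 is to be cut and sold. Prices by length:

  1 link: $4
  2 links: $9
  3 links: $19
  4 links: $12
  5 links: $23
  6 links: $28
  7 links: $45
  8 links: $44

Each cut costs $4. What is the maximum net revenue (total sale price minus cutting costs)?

45

Build v[k] bottom-up: v[k] = max over allowed piece i of (p[i] + v[k−i]) − 4 per cut.
v[1] = 4
v[2] = max(4+4-4, 9+0) = 9
v[3] = max(4+9-4, 9+4-4, 19+0) = 19
v[4] = max(4+19-4, 9+9-4, 19+4-4, 12+0) = 19
v[5] = max(4+19-4, 9+19-4, 19+9-4, 12+4-4, 23+0) = 24
v[6] = max(4+24-4, 9+19-4, 19+19-4, 12+9-4, 23+4-4, 28+0) = 34
v[7] = max(4+34-4, 9+24-4, 19+19-4, …, 28+4-4, 45+0) = 45
v[8] = max(4+45-4, 9+34-4, 19+24-4, …, 45+4-4, 44+0) = 45
One optimal plan: pieces 7 + 1 (1 cut) → $49 − $4 = $45.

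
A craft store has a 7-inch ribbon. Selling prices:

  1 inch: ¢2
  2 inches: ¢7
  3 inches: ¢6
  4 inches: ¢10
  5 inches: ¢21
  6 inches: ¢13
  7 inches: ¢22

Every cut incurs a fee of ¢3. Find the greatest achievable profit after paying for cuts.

25

Let net[k] be the best obtainable value from length k. For each k, try every first piece i and keep the best of price[i] + net[k−i] minus the 3 cut fee when i<k.
net[1] = 2
net[2] = max(2+2-3, 7+0) = 7
net[3] = max(2+7-3, 7+2-3, 6+0) = 6
net[4] = max(2+6-3, 7+7-3, 6+2-3, 10+0) = 11
net[5] = max(2+11-3, 7+6-3, 6+7-3, 10+2-3, 21+0) = 21
net[6] = max(2+21-3, 7+11-3, 6+6-3, 10+7-3, 21+2-3, 13+0) = 20
net[7] = max(2+20-3, 7+21-3, 6+11-3, …, 13+2-3, 22+0) = 25
One optimal plan: pieces 5 + 2 (1 cut) → ¢28 − ¢3 = ¢25.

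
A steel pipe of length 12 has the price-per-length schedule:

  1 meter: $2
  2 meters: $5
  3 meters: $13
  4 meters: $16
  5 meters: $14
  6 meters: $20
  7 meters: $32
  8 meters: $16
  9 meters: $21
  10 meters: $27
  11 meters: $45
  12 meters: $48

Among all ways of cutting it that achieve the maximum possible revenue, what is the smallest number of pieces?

Let r[k] be the best obtainable value from length k. For each k, try every first piece i and keep the best of price[i] + r[k−i].
r[1] = 2
r[2] = max(2+2, 5+0) = 5
r[3] = max(2+5, 5+2, 13+0) = 13
r[4] = max(2+13, 5+5, 13+2, 16+0) = 16
r[5] = max(2+16, 5+13, 13+5, 16+2, 14+0) = 18
r[6] = max(2+18, 5+16, 13+13, 16+5, 14+2, 20+0) = 26
r[7] = max(2+26, 5+18, 13+16, …, 20+2, 32+0) = 32
r[8] = max(2+32, 5+26, 13+18, …, 32+2, 16+0) = 34
r[9] = max(2+34, 5+32, 13+26, …, 16+2, 21+0) = 39
r[10] = max(2+39, 5+34, 13+32, …, 21+2, 27+0) = 45
r[11] = max(2+45, 5+39, 13+34, …, 27+2, 45+0) = 48
r[12] = max(2+48, 5+45, 13+39, …, 45+2, 48+0) = 52
Maximum revenue is $52.
Now minimize piece count subject to staying optimal: for each k, pieces[k] = 1 + min over i with p[i]+r[k−i]=r[k] of pieces[k−i].
pieces[9] = 3
pieces[10] = 2
pieces[11] = 2
pieces[12] = 4

4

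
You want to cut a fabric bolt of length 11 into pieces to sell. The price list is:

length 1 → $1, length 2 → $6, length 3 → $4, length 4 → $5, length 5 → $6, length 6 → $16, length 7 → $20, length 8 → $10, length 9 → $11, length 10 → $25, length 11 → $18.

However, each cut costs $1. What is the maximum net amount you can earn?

30

Consider every possible first cut. r[k] is the best of p[i]+r[k−i] over all sellable i≤k, charging 1 whenever i<k.
r[1] = 1
r[2] = max(1+1-1, 6+0) = 6
r[3] = max(1+6-1, 6+1-1, 4+0) = 6
r[4] = max(1+6-1, 6+6-1, 4+1-1, 5+0) = 11
r[5] = max(1+11-1, 6+6-1, 4+6-1, 5+1-1, 6+0) = 11
r[6] = max(1+11-1, 6+11-1, 4+6-1, 5+6-1, 6+1-1, 16+0) = 16
r[7] = max(1+16-1, 6+11-1, 4+11-1, …, 16+1-1, 20+0) = 20
r[8] = max(1+20-1, 6+16-1, 4+11-1, …, 20+1-1, 10+0) = 21
r[9] = max(1+21-1, 6+20-1, 4+16-1, …, 10+1-1, 11+0) = 25
r[10] = max(1+25-1, 6+21-1, 4+20-1, …, 11+1-1, 25+0) = 26
r[11] = max(1+26-1, 6+25-1, 4+21-1, …, 25+1-1, 18+0) = 30
One optimal plan: pieces 7 + 2 + 2 (2 cuts) → $32 − $2 = $30.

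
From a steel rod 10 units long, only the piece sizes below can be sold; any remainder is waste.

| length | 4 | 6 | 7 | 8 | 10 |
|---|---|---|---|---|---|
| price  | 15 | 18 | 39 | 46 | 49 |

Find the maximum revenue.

Consider every possible first cut. best[k] is the best of p[i]+best[k−i] over all sellable i≤k.
best[1] = 0
best[2] = 0
best[3] = 0
best[4] = 15
best[5] = 15
best[6] = max(15+0, 18+0) = 18
best[7] = max(15+0, 18+0, 39+0) = 39
best[8] = max(15+15, 18+0, 39+0, 46+0) = 46
best[9] = max(15+15, 18+0, 39+0, 46+0) = 46
best[10] = max(15+18, 18+15, 39+0, 46+0, 49+0) = 49
One optimal cutting: 10 → $49.

49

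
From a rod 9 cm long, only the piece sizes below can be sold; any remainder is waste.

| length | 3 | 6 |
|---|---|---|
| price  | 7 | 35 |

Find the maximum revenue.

42

Let best[k] be the best obtainable value from length k. For each k, try every first piece i and keep the best of price[i] + best[k−i].
best[1] = 0
best[2] = 0
best[3] = 7
best[4] = 7
best[5] = 7
best[6] = 35
best[7] = 35
best[8] = 35
best[9] = 42  (first piece 3, then best[6]=35)
One optimal cutting: 6 + 3 → $42.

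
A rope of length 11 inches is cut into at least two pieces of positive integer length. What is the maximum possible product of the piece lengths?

54

Define f[k] = max over 1≤i<k of i · max(k−i, f[k−i]); the inner max lets the remainder stay uncut if that's better.
f[2] = 1*max(1,0) = 1*1 = 1
f[3] = 1*max(2,1) = 1*2 = 2
f[4] = 2*max(2,1) = 2*2 = 4
f[5] = 2*max(3,2) = 2*3 = 6
f[6] = 3*max(3,2) = 3*3 = 9
f[7] = 2*max(5,6) = 2*6 = 12
f[8] = 2*max(6,9) = 2*9 = 18
f[9] = 3*max(6,9) = 3*9 = 27
f[10] = 2*max(8,18) = 2*18 = 36
f[11] = 2*max(9,27) = 2*27 = 54
One optimal split: 3 + 3 + 3 + 2; product 3*3*3*2 = 54.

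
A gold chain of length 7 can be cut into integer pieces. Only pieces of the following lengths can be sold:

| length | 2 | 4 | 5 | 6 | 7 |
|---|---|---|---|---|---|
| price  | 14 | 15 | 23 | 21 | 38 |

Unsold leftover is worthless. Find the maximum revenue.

42

Let best[k] be the best obtainable value from length k. For each k, try every first piece i and keep the best of price[i] + best[k−i].
best[1] = 0
best[2] = 14
best[3] = 14
best[4] = max(14+14, 15+0) = 28
best[5] = max(14+14, 15+0, 23+0) = 28
best[6] = max(14+28, 15+14, 23+0, 21+0) = 42
best[7] = max(14+28, 15+14, 23+14, 21+0, 38+0) = 42
One optimal cutting: pieces 2 + 2 + 2 with 1 inch of scrap → $42.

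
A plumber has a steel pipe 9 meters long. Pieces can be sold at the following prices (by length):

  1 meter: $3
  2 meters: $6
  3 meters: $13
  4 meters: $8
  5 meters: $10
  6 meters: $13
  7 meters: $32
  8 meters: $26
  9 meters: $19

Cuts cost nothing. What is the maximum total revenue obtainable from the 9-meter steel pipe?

39

Consider every possible first cut. R[k] is the best of p[i]+R[k−i] over all sellable i≤k.
R[1] = 3
R[2] = 6  (first piece 1, then R[1]=3)
R[3] = 13
R[4] = 16  (first piece 1, then R[3]=13)
R[5] = 19  (first piece 1, then R[4]=16)
R[6] = 26  (first piece 3, then R[3]=13)
R[7] = 32
R[8] = 35  (first piece 1, then R[7]=32)
R[9] = 39  (first piece 3, then R[6]=26)
One optimal cutting: 3 + 3 + 3 → $13 + $13 + $13 = $39.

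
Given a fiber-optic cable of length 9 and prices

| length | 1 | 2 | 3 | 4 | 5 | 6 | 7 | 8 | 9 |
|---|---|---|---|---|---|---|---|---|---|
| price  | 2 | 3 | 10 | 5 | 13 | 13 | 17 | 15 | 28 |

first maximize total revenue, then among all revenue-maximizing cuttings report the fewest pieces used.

3

Let r[k] be the best obtainable value from length k. For each k, try every first piece i and keep the best of price[i] + r[k−i].
r[1] = 2
r[2] = max(2+2, 3+0) = 4
r[3] = max(2+4, 3+2, 10+0) = 10
r[4] = max(2+10, 3+4, 10+2, 5+0) = 12
r[5] = max(2+12, 3+10, 10+4, 5+2, 13+0) = 14
r[6] = max(2+14, 3+12, 10+10, 5+4, 13+2, 13+0) = 20
r[7] = max(2+20, 3+14, 10+12, …, 13+2, 17+0) = 22
r[8] = max(2+22, 3+20, 10+14, …, 17+2, 15+0) = 24
r[9] = max(2+24, 3+22, 10+20, …, 15+2, 28+0) = 30
Maximum revenue is $30.
Now minimize piece count subject to staying optimal: for each k, pieces[k] = 1 + min over i with p[i]+r[k−i]=r[k] of pieces[k−i].
pieces[6] = 2
pieces[7] = 3
pieces[8] = 4
pieces[9] = 3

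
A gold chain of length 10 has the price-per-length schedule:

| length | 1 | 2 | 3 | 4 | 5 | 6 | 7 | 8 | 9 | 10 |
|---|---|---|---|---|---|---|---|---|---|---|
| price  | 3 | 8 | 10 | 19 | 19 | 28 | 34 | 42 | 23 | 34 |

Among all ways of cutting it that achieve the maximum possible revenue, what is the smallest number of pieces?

2

Build r[k] bottom-up: r[k] = max over allowed piece i of (p[i] + r[k−i]).
r[1] = 3
r[2] = 8
r[3] = 11  (first piece 1, then r[2]=8)
r[4] = 19
r[5] = 22  (first piece 1, then r[4]=19)
r[6] = 28
r[7] = 34
r[8] = 42
r[9] = 45  (first piece 1, then r[8]=42)
r[10] = 50  (first piece 2, then r[8]=42)
Maximum revenue is $50.
Now minimize piece count subject to staying optimal: for each k, pieces[k] = 1 + min over i with p[i]+r[k−i]=r[k] of pieces[k−i].
pieces[7] = 1
pieces[8] = 1
pieces[9] = 2
pieces[10] = 2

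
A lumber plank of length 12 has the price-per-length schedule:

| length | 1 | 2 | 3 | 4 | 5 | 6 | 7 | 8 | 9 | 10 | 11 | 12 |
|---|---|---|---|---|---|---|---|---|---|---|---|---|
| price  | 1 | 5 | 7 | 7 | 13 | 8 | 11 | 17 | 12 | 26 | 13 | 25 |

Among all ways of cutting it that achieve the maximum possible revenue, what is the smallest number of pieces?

2

Consider every possible first cut. r[k] is the best of p[i]+r[k−i] over all sellable i≤k.
r[1] = 1
r[2] = max(1+1, 5+0) = 5
r[3] = max(1+5, 5+1, 7+0) = 7
r[4] = max(1+7, 5+5, 7+1, 7+0) = 10
r[5] = max(1+10, 5+7, 7+5, 7+1, 13+0) = 13
r[6] = max(1+13, 5+10, 7+7, 7+5, 13+1, 8+0) = 15
r[7] = max(1+15, 5+13, 7+10, …, 8+1, 11+0) = 18
r[8] = max(1+18, 5+15, 7+13, …, 11+1, 17+0) = 20
r[9] = max(1+20, 5+18, 7+15, …, 17+1, 12+0) = 23
r[10] = max(1+23, 5+20, 7+18, …, 12+1, 26+0) = 26
r[11] = max(1+26, 5+23, 7+20, …, 26+1, 13+0) = 28
r[12] = max(1+28, 5+26, 7+23, …, 13+1, 25+0) = 31
Maximum revenue is $31.
Now minimize piece count subject to staying optimal: for each k, pieces[k] = 1 + min over i with p[i]+r[k−i]=r[k] of pieces[k−i].
pieces[9] = 3
pieces[10] = 1
pieces[11] = 4
pieces[12] = 2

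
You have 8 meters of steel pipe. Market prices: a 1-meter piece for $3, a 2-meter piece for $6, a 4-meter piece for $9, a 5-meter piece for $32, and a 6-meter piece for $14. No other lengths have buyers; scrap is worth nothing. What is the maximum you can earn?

Let best[k] be the best obtainable value from length k. For each k, try every first piece i and keep the best of price[i] + best[k−i].
best[1] = 3
best[2] = max(3+3, 6+0) = 6
best[3] = max(3+6, 6+3) = 9
best[4] = max(3+9, 6+6, 9+0) = 12
best[5] = max(3+12, 6+9, 9+3, 32+0) = 32
best[6] = max(3+32, 6+12, 9+6, 32+3, 14+0) = 35
best[7] = max(3+35, 6+32, 9+9, 32+6, 14+3) = 38
best[8] = max(3+38, 6+35, 9+12, 32+9, 14+6) = 41
One optimal cutting: 5 + 1 + 1 + 1 → $41.

41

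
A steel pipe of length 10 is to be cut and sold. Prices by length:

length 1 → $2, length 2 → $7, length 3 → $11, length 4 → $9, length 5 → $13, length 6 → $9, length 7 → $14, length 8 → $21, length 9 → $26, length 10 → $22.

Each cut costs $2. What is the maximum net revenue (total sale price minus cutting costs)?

30

Let v[k] be the best obtainable value from length k. For each k, try every first piece i and keep the best of price[i] + v[k−i] minus the 2 cut fee when i<k.
v[1] = 2
v[2] = max(2+2-2, 7+0) = 7
v[3] = max(2+7-2, 7+2-2, 11+0) = 11
v[4] = max(2+11-2, 7+7-2, 11+2-2, 9+0) = 12
v[5] = max(2+12-2, 7+11-2, 11+7-2, 9+2-2, 13+0) = 16
v[6] = max(2+16-2, 7+12-2, 11+11-2, 9+7-2, 13+2-2, 9+0) = 20
v[7] = max(2+20-2, 7+16-2, 11+12-2, …, 9+2-2, 14+0) = 21
v[8] = max(2+21-2, 7+20-2, 11+16-2, …, 14+2-2, 21+0) = 25
v[9] = max(2+25-2, 7+21-2, 11+20-2, …, 21+2-2, 26+0) = 29
v[10] = max(2+29-2, 7+25-2, 11+21-2, …, 26+2-2, 22+0) = 30
One optimal plan: pieces 3 + 3 + 2 + 2 (3 cuts) → $36 − $6 = $30.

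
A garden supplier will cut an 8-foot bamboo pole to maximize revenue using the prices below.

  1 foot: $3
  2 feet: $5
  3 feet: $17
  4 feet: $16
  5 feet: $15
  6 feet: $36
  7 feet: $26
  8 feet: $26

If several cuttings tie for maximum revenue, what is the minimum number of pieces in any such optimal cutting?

Consider every possible first cut. r[k] is the best of p[i]+r[k−i] over all sellable i≤k.
r[1] = 3
r[2] = max(3+3, 5+0) = 6
r[3] = max(3+6, 5+3, 17+0) = 17
r[4] = max(3+17, 5+6, 17+3, 16+0) = 20
r[5] = max(3+20, 5+17, 17+6, 16+3, 15+0) = 23
r[6] = max(3+23, 5+20, 17+17, 16+6, 15+3, 36+0) = 36
r[7] = max(3+36, 5+23, 17+20, …, 36+3, 26+0) = 39
r[8] = max(3+39, 5+36, 17+23, …, 26+3, 26+0) = 42
Maximum revenue is $42.
Now minimize piece count subject to staying optimal: for each k, pieces[k] = 1 + min over i with p[i]+r[k−i]=r[k] of pieces[k−i].
pieces[5] = 3
pieces[6] = 1
pieces[7] = 2
pieces[8] = 3

3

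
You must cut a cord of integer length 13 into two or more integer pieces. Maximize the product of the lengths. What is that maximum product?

Define f[k] = max over 1≤i<k of i · max(k−i, f[k−i]); the inner max lets the remainder stay uncut if that's better.
Small cases: f[2]=1, f[3]=2, f[4]=4, f[5]=6.
f[6] = max(1×6, 2×4, 3×3, 4×2, 5×1) = 9
f[7] = max(1×9, 2×6, 3×4, 4×3, 5×2, 6×1) = 12
f[8] = max(1×12, 2×9, 3×6, …, 6×2, 7×1) = 18
f[9] = max(1×18, 2×12, 3×9, …, 7×2, 8×1) = 27
f[10] = max(1×27, 2×18, 3×12, …, 8×2, 9×1) = 36
f[11] = max(1×36, 2×27, 3×18, …, 9×2, 10×1) = 54
f[12] = max(1×54, 2×36, 3×27, …, 10×2, 11×1) = 81
f[13] = max(1×81, 2×54, 3×36, …, 11×2, 12×1) = 108
One optimal split: 3 + 3 + 3 + 2 + 2; product 3×3×3×2×2 = 108.

108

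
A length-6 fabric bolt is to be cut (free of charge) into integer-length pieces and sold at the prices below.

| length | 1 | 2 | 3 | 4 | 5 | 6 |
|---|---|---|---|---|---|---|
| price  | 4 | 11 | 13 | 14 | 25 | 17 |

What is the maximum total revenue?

33

Consider every possible first cut. R[k] is the best of p[i]+R[k−i] over all sellable i≤k.
R[1] = 4
R[2] = 11
R[3] = 15  (first piece 1, then R[2]=11)
R[4] = 22  (first piece 2, then R[2]=11)
R[5] = 26  (first piece 1, then R[4]=22)
R[6] = 33  (first piece 2, then R[4]=22)
One optimal cutting: 2 + 2 + 2 → $11 + $11 + $11 = $33.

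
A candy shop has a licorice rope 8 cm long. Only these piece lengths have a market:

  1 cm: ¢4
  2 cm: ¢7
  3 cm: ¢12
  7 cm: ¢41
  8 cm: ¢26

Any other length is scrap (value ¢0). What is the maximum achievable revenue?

45

Consider every possible first cut. best[k] is the best of p[i]+best[k−i] over all sellable i≤k.
best[1] = 4
best[2] = 8  (first piece 1, then best[1]=4)
best[3] = 12  (first piece 1, then best[2]=8)
best[4] = 16  (first piece 1, then best[3]=12)
best[5] = 20  (first piece 1, then best[4]=16)
best[6] = 24  (first piece 1, then best[5]=20)
best[7] = 41
best[8] = 45  (first piece 1, then best[7]=41)
One optimal cutting: 7 + 1 → ¢45.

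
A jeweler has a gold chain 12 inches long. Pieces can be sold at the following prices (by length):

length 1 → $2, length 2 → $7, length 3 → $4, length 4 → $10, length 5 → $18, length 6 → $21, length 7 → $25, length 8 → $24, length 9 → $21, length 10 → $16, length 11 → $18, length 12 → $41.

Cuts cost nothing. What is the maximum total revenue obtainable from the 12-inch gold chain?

Let best[k] be the best obtainable value from length k. For each k, try every first piece i and keep the best of price[i] + best[k−i].
best[1] = 2
best[2] = max(2+2, 7+0) = 7
best[3] = max(2+7, 7+2, 4+0) = 9
best[4] = max(2+9, 7+7, 4+2, 10+0) = 14
best[5] = max(2+14, 7+9, 4+7, 10+2, 18+0) = 18
best[6] = max(2+18, 7+14, 4+9, 10+7, 18+2, 21+0) = 21
best[7] = max(2+21, 7+18, 4+14, …, 21+2, 25+0) = 25
best[8] = max(2+25, 7+21, 4+18, …, 25+2, 24+0) = 28
best[9] = max(2+28, 7+25, 4+21, …, 24+2, 21+0) = 32
best[10] = max(2+32, 7+28, 4+25, …, 21+2, 16+0) = 36
best[11] = max(2+36, 7+32, 4+28, …, 16+2, 18+0) = 39
best[12] = max(2+39, 7+36, 4+32, …, 18+2, 41+0) = 43
One optimal cutting: 5 + 5 + 2 → $18 + $18 + $7 = $43.

43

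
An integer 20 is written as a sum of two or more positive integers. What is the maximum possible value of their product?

1458

Let f[k] be the best product for length k (with at least one cut). For each first piece i, the rest contributes max(k−i, f[k−i]).
f[2] = 1*max(1,0) = 1*1 = 1
f[3] = max(1*2, 2*1) = 2
f[4] = max(1*3, 2*2, 3*1) = 4
f[5] = max(1*4, 2*3, 3*2, 4*1) = 6
f[6] = max(1*6, 2*4, 3*3, 4*2, 5*1) = 9
f[7] = max(1*9, 2*6, 3*4, 4*3, 5*2, 6*1) = 12
f[8] = max(1*12, 2*9, 3*6, …, 6*2, 7*1) = 18
f[9] = max(1*18, 2*12, 3*9, …, 7*2, 8*1) = 27
f[10] = max(1*27, 2*18, 3*12, …, 8*2, 9*1) = 36
f[11] = max(1*36, 2*27, 3*18, …, 9*2, 10*1) = 54
f[12] = max(1*54, 2*36, 3*27, …, 10*2, 11*1) = 81
f[13] = max(1*81, 2*54, 3*36, …, 11*2, 12*1) = 108
f[14] = max(1*108, 2*81, 3*54, …, 12*2, 13*1) = 162
f[15] = max(1*162, 2*108, 3*81, …, 13*2, 14*1) = 243
f[16] = max(1*243, 2*162, 3*108, …, 14*2, 15*1) = 324
f[17] = max(1*324, 2*243, 3*162, …, 15*2, 16*1) = 486
f[18] = max(1*486, 2*324, 3*243, …, 16*2, 17*1) = 729
f[19] = max(1*729, 2*486, 3*324, …, 17*2, 18*1) = 972
f[20] = max(1*972, 2*729, 3*486, …, 18*2, 19*1) = 1458
One optimal split: 3 + 3 + 3 + 3 + 3 + 3 + 2; product 3*3*3*3*3*3*2 = 1458.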